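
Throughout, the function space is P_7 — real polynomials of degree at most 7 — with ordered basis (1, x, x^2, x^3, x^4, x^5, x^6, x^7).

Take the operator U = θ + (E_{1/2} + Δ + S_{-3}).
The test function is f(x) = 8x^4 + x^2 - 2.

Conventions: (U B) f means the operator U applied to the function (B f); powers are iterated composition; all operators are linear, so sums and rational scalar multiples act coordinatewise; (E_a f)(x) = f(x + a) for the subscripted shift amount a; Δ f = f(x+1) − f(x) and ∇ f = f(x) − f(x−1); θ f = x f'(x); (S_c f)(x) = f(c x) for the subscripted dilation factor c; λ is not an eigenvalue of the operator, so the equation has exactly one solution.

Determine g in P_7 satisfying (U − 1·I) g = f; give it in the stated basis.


write g with unknown coordinates in the stated basis and equate coefficients in (U − 1·I) g = f
solving from the highest basis element down gives g = (8/85)x^4 + (2/85)x^3 + (16/935)x^2 + (1053/3740)x - 3845/1496
check: U g = (688/85)x^4 + (2/85)x^3 + (951/935)x^2 + (1053/3740)x - 6837/1496
so U g − 1·g = 8x^4 + x^2 - 2 = f ✓

the image equals g(x) = (8/85)x^4 + (2/85)x^3 + (16/935)x^2 + (1053/3740)x - 3845/1496


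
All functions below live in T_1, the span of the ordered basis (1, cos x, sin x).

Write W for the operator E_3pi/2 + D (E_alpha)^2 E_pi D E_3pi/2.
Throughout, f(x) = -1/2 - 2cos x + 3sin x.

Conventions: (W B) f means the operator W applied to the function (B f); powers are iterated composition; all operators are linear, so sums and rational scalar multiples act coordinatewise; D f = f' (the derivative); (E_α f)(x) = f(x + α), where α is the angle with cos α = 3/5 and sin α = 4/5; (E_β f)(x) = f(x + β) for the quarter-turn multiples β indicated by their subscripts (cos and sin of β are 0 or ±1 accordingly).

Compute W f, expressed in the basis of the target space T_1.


g(x) = -1/2 - (102/25)cos x + (36/25)sin x

E_3pi/2 f = -1/2 - 3cos x - 2sin x
E_3pi/2 f = -1/2 - 3cos x - 2sin x
D E_3pi/2 f = -2cos x + 3sin x
E_pi D E_3pi/2 f = 2cos x - 3sin x
E_alpha (E_pi D E_3pi/2) f = -(6/5)cos x - (17/5)sin x
E_alpha E_alpha (E_pi D E_3pi/2) f = -(86/25)cos x - (27/25)sin x
D (E_alpha)^2 (E_pi D E_3pi/2) f = -(27/25)cos x + (86/25)sin x
(E_3pi/2 + D (E_alpha)^2 E_pi D E_3pi/2) f = -1/2 - (102/25)cos x + (36/25)sin x


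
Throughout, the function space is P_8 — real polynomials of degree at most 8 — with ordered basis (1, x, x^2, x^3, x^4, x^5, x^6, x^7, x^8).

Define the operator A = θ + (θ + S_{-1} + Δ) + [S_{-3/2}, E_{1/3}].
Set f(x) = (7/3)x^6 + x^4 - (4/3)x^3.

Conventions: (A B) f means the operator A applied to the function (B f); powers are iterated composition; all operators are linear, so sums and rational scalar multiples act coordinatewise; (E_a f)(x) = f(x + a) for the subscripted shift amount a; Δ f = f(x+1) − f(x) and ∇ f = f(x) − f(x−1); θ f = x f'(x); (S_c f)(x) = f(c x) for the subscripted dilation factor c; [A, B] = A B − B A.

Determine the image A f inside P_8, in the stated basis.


g(x) = (91/3)x^6 - (2387/32)x^5 + (1241/64)x^4 + (347/48)x^3 + (13637/576)x^2 + (29683/2592)x + 238021/139968

θ f = 14x^6 + 4x^4 - 4x^3
θ f = 14x^6 + 4x^4 - 4x^3
S_{-1} f = (7/3)x^6 + x^4 + (4/3)x^3
Δ f = 14x^5 + 35x^4 + (152/3)x^3 + 37x^2 + 14x + 2
(θ + S_{-1} + Δ) f = (49/3)x^6 + 14x^5 + 40x^4 + 48x^3 + 37x^2 + 14x + 2
E_{1/3} f = (7/3)x^6 + (14/3)x^5 + (44/9)x^4 + (140/81)x^3 - (19/81)x^2 - (58/243)x - 74/2187
S_{-3/2} E_{1/3} f = (1701/64)x^6 - (567/16)x^5 + (99/4)x^4 - (35/6)x^3 - (19/36)x^2 + (29/81)x - 74/2187
S_{-3/2} f = (1701/64)x^6 + (81/16)x^4 + (9/2)x^3
E_{1/3} S_{-3/2} f = (1701/64)x^6 + (1701/32)x^5 + (3159/64)x^4 + (495/16)x^3 + (819/64)x^2 + (93/32)x + 17/64
[S_{-3/2}, E_{1/3}] f = -(2835/32)x^5 - (1575/64)x^4 - (1765/48)x^3 - (7675/576)x^2 - (6605/2592)x - 41915/139968
(θ + (θ + S_{-1} + Δ) + [S_{-3/2}, E_{1/3}]) f = (91/3)x^6 - (2387/32)x^5 + (1241/64)x^4 + (347/48)x^3 + (13637/576)x^2 + (29683/2592)x + 238021/139968


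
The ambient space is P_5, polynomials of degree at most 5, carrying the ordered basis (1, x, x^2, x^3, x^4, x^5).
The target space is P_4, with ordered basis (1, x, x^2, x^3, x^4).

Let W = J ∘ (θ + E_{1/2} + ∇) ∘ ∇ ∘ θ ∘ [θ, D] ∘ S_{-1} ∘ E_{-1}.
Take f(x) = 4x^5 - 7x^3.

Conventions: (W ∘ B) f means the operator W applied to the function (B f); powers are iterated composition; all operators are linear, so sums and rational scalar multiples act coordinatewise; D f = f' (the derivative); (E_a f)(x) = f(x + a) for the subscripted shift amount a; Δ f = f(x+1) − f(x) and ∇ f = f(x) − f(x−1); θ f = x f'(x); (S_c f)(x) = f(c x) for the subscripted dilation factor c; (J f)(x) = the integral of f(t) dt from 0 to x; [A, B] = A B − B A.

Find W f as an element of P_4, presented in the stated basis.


the result is g(x) = 320x^4 + 720x^3 - 4x^2 + 174x

E_{-1} f = 4x^5 - 20x^4 + 33x^3 - 19x^2 - x + 3
S_{-1} E_{-1} f = -4x^5 - 20x^4 - 33x^3 - 19x^2 + x + 3
D (S_{-1} ∘ E_{-1}) f = -20x^4 - 80x^3 - 99x^2 - 38x + 1
θ D (S_{-1} ∘ E_{-1}) f = -80x^4 - 240x^3 - 198x^2 - 38x
θ (S_{-1} ∘ E_{-1}) f = -20x^5 - 80x^4 - 99x^3 - 38x^2 + x
D θ (S_{-1} ∘ E_{-1}) f = -100x^4 - 320x^3 - 297x^2 - 76x + 1
[θ, D] (S_{-1} ∘ E_{-1}) f = 20x^4 + 80x^3 + 99x^2 + 38x - 1
θ ([θ, D] ∘ S_{-1} ∘ E_{-1}) f = 80x^4 + 240x^3 + 198x^2 + 38x
∇ θ ([θ, D] ∘ S_{-1} ∘ E_{-1}) f = 320x^3 + 240x^2 - 4x
θ (∇ ∘ θ) ([θ, D] ∘ S_{-1} ∘ E_{-1}) f = 960x^3 + 480x^2 - 4x
E_{1/2} (∇ ∘ θ) ([θ, D] ∘ S_{-1} ∘ E_{-1}) f = 320x^3 + 720x^2 + 476x + 98
∇ (∇ ∘ θ) ([θ, D] ∘ S_{-1} ∘ E_{-1}) f = 960x^2 - 480x + 76
(θ + E_{1/2} + ∇) (∇ ∘ θ) ([θ, D] ∘ S_{-1} ∘ E_{-1}) f = 1280x^3 + 2160x^2 - 8x + 174
J (θ + E_{1/2} + ∇) (∇ ∘ θ) ([θ, D] ∘ S_{-1} ∘ E_{-1}) f = 320x^4 + 720x^3 - 4x^2 + 174x


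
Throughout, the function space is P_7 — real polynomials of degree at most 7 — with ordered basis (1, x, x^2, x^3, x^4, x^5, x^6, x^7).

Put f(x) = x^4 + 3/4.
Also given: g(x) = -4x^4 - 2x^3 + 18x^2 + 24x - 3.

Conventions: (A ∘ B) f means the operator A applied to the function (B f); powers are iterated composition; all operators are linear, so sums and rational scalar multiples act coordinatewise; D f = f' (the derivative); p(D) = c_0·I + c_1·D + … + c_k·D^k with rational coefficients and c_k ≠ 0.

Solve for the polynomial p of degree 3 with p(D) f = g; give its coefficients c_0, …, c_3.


D^0 f = x^4 + 3/4
D^1 f = 4x^3
D^2 f = 12x^2
D^3 f = 24x
matching coefficients of g against c_0 f + c_1 Df + … from the top degree down determines the c_i
solution: c_0 = -4, c_1 = -1/2, c_2 = 3/2, c_3 = 1

c_0 = -4, c_1 = -1/2, c_2 = 3/2, c_3 = 1


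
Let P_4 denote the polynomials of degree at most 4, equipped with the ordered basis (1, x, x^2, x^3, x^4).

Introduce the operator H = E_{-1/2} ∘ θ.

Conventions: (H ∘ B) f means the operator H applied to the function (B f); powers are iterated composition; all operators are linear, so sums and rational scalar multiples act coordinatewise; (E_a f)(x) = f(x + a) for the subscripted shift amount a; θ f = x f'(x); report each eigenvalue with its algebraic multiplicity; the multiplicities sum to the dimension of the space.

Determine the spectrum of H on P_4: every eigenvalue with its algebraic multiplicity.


image of 1: 0
image of x: x - 1/2
image of x^2: 2x^2 - 2x + 1/2
image of x^3: 3x^3 - (9/2)x^2 + (9/4)x - 3/8
image of x^4: 4x^4 - 8x^3 + 6x^2 - 2x + 1/4
the matrix is upper triangular; its diagonal is (0, 1, 2, 3, 4)
for a triangular matrix the eigenvalues are the diagonal entries, with algebraic multiplicity their repetition count

λ = 0 (multiplicity 1), λ = 1 (multiplicity 1), λ = 2 (multiplicity 1), λ = 3 (multiplicity 1), λ = 4 (multiplicity 1)


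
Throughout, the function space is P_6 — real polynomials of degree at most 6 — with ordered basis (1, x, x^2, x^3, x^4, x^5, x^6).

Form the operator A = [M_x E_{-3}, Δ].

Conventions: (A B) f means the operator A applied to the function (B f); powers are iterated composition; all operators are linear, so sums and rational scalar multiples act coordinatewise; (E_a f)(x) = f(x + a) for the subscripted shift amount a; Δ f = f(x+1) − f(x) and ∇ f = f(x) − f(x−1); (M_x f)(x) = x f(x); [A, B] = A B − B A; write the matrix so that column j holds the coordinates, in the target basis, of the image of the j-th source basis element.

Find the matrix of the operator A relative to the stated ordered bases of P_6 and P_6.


the matrix is [[-1, 2, -4, 8, -16, 32, -64]; [0, -1, 4, -12, 32, -80, 192]; [0, 0, -1, 6, -24, 80, -240]; [0, 0, 0, -1, 8, -40, 160]; [0, 0, 0, 0, -1, 10, -60]; [0, 0, 0, 0, 0, -1, 12]; [0, 0, 0, 0, 0, 0, -1]] (rows listed top to bottom)

image of 1: -1
image of x: -x + 2
image of x^2: -x^2 + 4x - 4
image of x^3: -x^3 + 6x^2 - 12x + 8
image of x^4: -x^4 + 8x^3 - 24x^2 + 32x - 16
image of x^5: -x^5 + 10x^4 - 40x^3 + 80x^2 - 80x + 32
image of x^6: -x^6 + 12x^5 - 60x^4 + 160x^3 - 240x^2 + 192x - 64
each image's coordinates form column j of the matrix


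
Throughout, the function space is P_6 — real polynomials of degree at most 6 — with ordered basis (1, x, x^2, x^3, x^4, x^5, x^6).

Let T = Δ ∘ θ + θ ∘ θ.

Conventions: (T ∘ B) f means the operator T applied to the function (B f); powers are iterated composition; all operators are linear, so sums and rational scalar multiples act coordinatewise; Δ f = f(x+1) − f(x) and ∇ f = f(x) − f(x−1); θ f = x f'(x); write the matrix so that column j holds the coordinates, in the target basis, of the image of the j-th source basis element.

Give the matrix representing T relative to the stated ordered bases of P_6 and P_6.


image of 1: 0
image of x: x + 1
image of x^2: 4x^2 + 4x + 2
image of x^3: 9x^3 + 9x^2 + 9x + 3
image of x^4: 16x^4 + 16x^3 + 24x^2 + 16x + 4
image of x^5: 25x^5 + 25x^4 + 50x^3 + 50x^2 + 25x + 5
image of x^6: 36x^6 + 36x^5 + 90x^4 + 120x^3 + 90x^2 + 36x + 6
each image's coordinates form column j of the matrix

the matrix is [[0, 1, 2, 3, 4, 5, 6]; [0, 1, 4, 9, 16, 25, 36]; [0, 0, 4, 9, 24, 50, 90]; [0, 0, 0, 9, 16, 50, 120]; [0, 0, 0, 0, 16, 25, 90]; [0, 0, 0, 0, 0, 25, 36]; [0, 0, 0, 0, 0, 0, 36]] (rows listed top to bottom)


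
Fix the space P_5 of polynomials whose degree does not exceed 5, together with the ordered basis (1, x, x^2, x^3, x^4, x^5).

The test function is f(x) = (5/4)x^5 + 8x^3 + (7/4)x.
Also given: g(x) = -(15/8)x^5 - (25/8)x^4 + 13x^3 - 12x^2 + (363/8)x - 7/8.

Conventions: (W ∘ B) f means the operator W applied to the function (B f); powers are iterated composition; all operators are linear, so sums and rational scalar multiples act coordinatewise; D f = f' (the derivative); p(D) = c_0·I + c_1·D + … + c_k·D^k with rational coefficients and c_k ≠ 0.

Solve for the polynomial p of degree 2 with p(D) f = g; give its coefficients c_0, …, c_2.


p(D) = -(3/2)·I − (1/2)·D + D^2, i.e. c_0 = -3/2, c_1 = -1/2, c_2 = 1

D^0 f = (5/4)x^5 + 8x^3 + (7/4)x
D^1 f = (25/4)x^4 + 24x^2 + 7/4
D^2 f = 25x^3 + 48x
matching coefficients of g against c_0 f + c_1 Df + … from the top degree down determines the c_i
solution: c_0 = -3/2, c_1 = -1/2, c_2 = 1


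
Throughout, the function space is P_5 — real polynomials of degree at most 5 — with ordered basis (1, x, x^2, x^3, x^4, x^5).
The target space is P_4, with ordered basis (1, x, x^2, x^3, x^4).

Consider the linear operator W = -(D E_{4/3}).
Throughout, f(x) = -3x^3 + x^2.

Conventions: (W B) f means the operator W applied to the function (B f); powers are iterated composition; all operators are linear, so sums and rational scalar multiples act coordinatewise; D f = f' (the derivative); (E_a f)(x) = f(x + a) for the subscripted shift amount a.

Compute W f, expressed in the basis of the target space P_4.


E_{4/3} f = -3x^3 - 11x^2 - (40/3)x - 16/3
D E_{4/3} f = -9x^2 - 22x - 40/3
(-(D E_{4/3})) f = 9x^2 + 22x + 40/3

the image equals g(x) = 9x^2 + 22x + 40/3


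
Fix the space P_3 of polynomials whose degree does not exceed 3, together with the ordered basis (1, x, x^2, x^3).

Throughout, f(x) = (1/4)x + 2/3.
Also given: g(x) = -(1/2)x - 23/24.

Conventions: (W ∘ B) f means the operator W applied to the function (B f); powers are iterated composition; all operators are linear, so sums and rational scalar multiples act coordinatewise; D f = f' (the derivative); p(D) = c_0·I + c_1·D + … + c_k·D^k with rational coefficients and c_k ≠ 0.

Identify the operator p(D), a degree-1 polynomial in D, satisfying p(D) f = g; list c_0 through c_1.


p(D) = -2·I + (3/2)·D, i.e. c_0 = -2, c_1 = 3/2

D^0 f = (1/4)x + 2/3
D^1 f = 1/4
matching coefficients of g against c_0 f + c_1 Df + … from the top degree down determines the c_i
solution: c_0 = -2, c_1 = 3/2


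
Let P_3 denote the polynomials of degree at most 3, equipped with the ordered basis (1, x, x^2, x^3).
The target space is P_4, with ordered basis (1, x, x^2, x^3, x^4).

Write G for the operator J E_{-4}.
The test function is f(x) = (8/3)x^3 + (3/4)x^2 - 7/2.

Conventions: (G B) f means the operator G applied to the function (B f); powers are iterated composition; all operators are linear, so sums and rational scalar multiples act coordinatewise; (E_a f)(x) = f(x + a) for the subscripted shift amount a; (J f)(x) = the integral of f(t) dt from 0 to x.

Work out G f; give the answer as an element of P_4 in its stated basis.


E_{-4} f = (8/3)x^3 - (125/4)x^2 + 122x - 973/6
J E_{-4} f = (2/3)x^4 - (125/12)x^3 + 61x^2 - (973/6)x

the image equals g(x) = (2/3)x^4 - (125/12)x^3 + 61x^2 - (973/6)x


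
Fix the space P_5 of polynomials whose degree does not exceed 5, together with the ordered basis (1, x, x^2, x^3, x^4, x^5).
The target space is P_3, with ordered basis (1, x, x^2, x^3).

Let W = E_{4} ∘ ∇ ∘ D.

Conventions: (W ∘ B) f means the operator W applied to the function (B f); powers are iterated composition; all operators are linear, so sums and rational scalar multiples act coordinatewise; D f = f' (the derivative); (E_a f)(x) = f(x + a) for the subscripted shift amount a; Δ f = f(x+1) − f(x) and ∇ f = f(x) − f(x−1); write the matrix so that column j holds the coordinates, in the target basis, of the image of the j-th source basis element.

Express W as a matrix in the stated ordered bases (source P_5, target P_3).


the matrix is [[0, 0, 2, 21, 148, 875]; [0, 0, 0, 6, 84, 740]; [0, 0, 0, 0, 12, 210]; [0, 0, 0, 0, 0, 20]] (rows listed top to bottom)

image of 1: 0
image of x: 0
image of x^2: 2
image of x^3: 6x + 21
image of x^4: 12x^2 + 84x + 148
image of x^5: 20x^3 + 210x^2 + 740x + 875
each image's coordinates form column j of the matrix


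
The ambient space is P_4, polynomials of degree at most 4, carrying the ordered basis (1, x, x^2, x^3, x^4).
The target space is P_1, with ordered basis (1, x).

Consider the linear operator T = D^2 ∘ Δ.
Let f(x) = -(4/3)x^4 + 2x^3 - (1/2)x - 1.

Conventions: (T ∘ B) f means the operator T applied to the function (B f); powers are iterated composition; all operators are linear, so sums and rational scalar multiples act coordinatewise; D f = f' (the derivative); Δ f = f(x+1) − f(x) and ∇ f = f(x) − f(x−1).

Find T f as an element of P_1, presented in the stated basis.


Δ f = -(16/3)x^3 - 2x^2 + (2/3)x + 1/6
D Δ f = -16x^2 - 4x + 2/3
D D Δ f = -32x - 4

g(x) = -32x - 4


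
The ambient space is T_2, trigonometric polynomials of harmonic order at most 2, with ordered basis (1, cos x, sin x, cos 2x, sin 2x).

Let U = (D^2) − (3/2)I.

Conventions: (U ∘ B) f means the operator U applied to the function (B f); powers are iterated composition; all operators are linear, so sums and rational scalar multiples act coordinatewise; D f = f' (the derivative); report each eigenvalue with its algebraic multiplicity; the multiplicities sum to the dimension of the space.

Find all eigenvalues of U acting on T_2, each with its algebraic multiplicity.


image of 1: -3/2
image of cos x: -(5/2)cos x
image of sin x: -(5/2)sin x
image of cos 2x: -(11/2)cos 2x
image of sin 2x: -(11/2)sin 2x
the matrix is diagonal; its diagonal is (-3/2, -5/2, -5/2, -11/2, -11/2)
for a triangular matrix the eigenvalues are the diagonal entries, with algebraic multiplicity their repetition count

λ = -11/2 (multiplicity 2), λ = -5/2 (multiplicity 2), λ = -3/2 (multiplicity 1)


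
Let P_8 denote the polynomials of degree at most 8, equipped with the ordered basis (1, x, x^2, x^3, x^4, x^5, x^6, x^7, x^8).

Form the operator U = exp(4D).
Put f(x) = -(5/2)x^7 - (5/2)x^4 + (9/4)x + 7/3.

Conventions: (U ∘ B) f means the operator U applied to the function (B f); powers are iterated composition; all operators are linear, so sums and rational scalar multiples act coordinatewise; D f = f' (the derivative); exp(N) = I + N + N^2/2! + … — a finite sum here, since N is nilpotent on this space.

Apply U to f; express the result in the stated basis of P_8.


order-1 term: -70x^6 - 40x^3 + 9
order-2 term: -840x^5 - 240x^2
order-3 term: -5600x^4 - 640x
order-4 term: -22400x^3 - 640
order-5 term: -53760x^2
order-6 term: -71680x
order-7 term: -40960
the series for exp(4D) f terminates at order 7
exp(4D) f = -(5/2)x^7 - 70x^6 - 840x^5 - (11205/2)x^4 - 22440x^3 - 54000x^2 - (289271/4)x - 124766/3

the result is g(x) = -(5/2)x^7 - 70x^6 - 840x^5 - (11205/2)x^4 - 22440x^3 - 54000x^2 - (289271/4)x - 124766/3


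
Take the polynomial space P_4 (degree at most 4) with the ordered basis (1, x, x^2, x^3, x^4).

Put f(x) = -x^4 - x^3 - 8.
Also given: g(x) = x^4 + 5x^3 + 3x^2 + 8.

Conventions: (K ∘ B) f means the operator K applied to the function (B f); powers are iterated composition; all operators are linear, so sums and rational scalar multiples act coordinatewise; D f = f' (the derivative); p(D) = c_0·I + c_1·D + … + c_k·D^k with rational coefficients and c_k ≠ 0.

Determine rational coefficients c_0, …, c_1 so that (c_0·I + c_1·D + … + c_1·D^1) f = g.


p(D) = -I − D, i.e. c_0 = -1, c_1 = -1

D^0 f = -x^4 - x^3 - 8
D^1 f = -4x^3 - 3x^2
matching coefficients of g against c_0 f + c_1 Df + … from the top degree down determines the c_i
solution: c_0 = -1, c_1 = -1


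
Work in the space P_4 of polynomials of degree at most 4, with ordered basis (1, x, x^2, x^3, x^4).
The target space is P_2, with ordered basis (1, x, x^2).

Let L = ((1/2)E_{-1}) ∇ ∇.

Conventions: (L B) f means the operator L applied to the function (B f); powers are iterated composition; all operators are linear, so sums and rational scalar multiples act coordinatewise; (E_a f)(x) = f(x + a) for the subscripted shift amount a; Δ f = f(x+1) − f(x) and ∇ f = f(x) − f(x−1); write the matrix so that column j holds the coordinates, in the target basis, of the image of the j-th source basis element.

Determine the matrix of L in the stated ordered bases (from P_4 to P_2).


the matrix is [[0, 0, 1, -6, 25]; [0, 0, 0, 3, -24]; [0, 0, 0, 0, 6]] (rows listed top to bottom)

image of 1: 0
image of x: 0
image of x^2: 1
image of x^3: 3x - 6
image of x^4: 6x^2 - 24x + 25
each image's coordinates form column j of the matrix


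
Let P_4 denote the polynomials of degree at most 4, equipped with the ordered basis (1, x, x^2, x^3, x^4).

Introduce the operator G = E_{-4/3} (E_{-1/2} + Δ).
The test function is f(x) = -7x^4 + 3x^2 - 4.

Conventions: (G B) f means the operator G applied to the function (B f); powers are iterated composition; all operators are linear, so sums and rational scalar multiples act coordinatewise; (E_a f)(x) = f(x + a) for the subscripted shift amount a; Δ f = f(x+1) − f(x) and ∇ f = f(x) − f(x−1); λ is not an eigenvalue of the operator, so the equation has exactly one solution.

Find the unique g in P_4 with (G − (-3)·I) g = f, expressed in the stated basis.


the image equals g(x) = -(7/4)x^4 - (35/24)x^3 + (823/192)x^2 - (21157/6912)x - 213035/165888

write g with unknown coordinates in the stated basis and equate coefficients in (G − (-3)·I) g = f
solving from the highest basis element down gives g = -(7/4)x^4 - (35/24)x^3 + (823/192)x^2 - (21157/6912)x - 213035/165888
check: G g = -(7/4)x^4 + (35/8)x^3 - (631/64)x^2 + (21157/2304)x - 8149/55296
so G g − (-3)·g = -7x^4 + 3x^2 - 4 = f ✓


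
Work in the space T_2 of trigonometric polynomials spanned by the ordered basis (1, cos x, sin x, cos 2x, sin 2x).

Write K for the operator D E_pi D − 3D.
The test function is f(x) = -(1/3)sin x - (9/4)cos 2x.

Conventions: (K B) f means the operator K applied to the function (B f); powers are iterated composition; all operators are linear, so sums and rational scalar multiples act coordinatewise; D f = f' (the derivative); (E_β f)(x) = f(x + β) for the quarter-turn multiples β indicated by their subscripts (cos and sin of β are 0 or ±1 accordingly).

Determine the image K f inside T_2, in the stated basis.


the image equals g(x) = cos x - (1/3)sin x + 9cos 2x - (27/2)sin 2x

D f = -(1/3)cos x + (9/2)sin 2x
E_pi D f = (1/3)cos x + (9/2)sin 2x
D E_pi D f = -(1/3)sin x + 9cos 2x
D f = -(1/3)cos x + (9/2)sin 2x
(-3D) f = cos x - (27/2)sin 2x
(D E_pi D − 3D) f = cos x - (1/3)sin x + 9cos 2x - (27/2)sin 2x


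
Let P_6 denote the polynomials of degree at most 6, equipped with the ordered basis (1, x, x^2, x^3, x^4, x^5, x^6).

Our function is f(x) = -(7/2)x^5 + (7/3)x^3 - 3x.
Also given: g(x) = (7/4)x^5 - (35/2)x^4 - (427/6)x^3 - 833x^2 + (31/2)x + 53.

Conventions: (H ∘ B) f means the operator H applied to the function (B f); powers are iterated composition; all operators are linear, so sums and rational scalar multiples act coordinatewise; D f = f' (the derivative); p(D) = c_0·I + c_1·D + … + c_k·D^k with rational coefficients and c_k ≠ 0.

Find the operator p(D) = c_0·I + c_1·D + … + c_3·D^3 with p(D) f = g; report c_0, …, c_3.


D^0 f = -(7/2)x^5 + (7/3)x^3 - 3x
D^1 f = -(35/2)x^4 + 7x^2 - 3
D^2 f = -70x^3 + 14x
D^3 f = -210x^2 + 14
matching coefficients of g against c_0 f + c_1 Df + … from the top degree down determines the c_i
solution: c_0 = -1/2, c_1 = 1, c_2 = 1, c_3 = 4

p(D) = -(1/2)·I + D + D^2 + 4·D^3, i.e. c_0 = -1/2, c_1 = 1, c_2 = 1, c_3 = 4


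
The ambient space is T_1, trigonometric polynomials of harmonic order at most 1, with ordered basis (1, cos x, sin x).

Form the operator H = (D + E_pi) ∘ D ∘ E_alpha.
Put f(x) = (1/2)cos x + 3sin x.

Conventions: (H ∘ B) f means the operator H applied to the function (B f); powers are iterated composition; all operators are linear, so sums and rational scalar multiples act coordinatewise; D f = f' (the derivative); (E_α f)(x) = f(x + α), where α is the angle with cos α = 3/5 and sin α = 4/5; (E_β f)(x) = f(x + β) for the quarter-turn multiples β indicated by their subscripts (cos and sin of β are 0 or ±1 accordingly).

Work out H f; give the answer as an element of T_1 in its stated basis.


E_alpha f = (27/10)cos x + (7/5)sin x
D E_alpha f = (7/5)cos x - (27/10)sin x
D (D ∘ E_alpha) f = -(27/10)cos x - (7/5)sin x
E_pi (D ∘ E_alpha) f = -(7/5)cos x + (27/10)sin x
(D + E_pi) (D ∘ E_alpha) f = -(41/10)cos x + (13/10)sin x

g(x) = -(41/10)cos x + (13/10)sin x


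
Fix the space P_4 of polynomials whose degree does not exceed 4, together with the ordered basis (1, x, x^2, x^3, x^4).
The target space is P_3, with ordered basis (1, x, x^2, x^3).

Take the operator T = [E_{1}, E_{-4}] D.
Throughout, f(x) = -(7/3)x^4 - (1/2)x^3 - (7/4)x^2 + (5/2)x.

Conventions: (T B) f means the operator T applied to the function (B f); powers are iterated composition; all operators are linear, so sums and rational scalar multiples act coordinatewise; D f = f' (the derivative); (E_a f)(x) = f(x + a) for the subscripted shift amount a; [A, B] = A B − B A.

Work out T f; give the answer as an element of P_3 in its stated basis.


the result is g(x) = 0

D f = -(28/3)x^3 - (3/2)x^2 - (7/2)x + 5/2
E_{-4} D f = -(28/3)x^3 + (221/2)x^2 - (879/2)x + 3539/6
E_{1} E_{-4} D f = -(28/3)x^3 + (165/2)x^2 - (493/2)x + 503/2
E_{1} D f = -(28/3)x^3 - (59/2)x^2 - (69/2)x - 71/6
E_{-4} E_{1} D f = -(28/3)x^3 + (165/2)x^2 - (493/2)x + 503/2
[E_{1}, E_{-4}] D f = 0


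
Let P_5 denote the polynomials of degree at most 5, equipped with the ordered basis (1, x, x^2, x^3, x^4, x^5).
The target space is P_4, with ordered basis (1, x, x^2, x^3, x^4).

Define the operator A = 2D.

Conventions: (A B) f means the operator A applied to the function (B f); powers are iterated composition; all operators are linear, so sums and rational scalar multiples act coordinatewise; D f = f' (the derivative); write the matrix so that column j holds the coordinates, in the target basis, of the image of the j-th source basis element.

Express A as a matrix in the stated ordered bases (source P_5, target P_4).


image of 1: 0
image of x: 2
image of x^2: 4x
image of x^3: 6x^2
image of x^4: 8x^3
image of x^5: 10x^4
each image's coordinates form column j of the matrix

the matrix is [[0, 2, 0, 0, 0, 0]; [0, 0, 4, 0, 0, 0]; [0, 0, 0, 6, 0, 0]; [0, 0, 0, 0, 8, 0]; [0, 0, 0, 0, 0, 10]] (rows listed top to bottom)


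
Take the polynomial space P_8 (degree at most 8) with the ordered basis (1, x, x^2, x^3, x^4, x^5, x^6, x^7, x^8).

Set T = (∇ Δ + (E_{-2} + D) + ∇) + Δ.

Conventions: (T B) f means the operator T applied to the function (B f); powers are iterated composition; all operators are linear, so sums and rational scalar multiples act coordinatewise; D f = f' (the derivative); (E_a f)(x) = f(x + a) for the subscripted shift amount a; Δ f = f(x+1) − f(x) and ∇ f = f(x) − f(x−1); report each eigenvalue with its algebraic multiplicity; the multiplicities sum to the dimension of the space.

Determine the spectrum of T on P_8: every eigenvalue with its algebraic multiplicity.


image of 1: 1
image of x: x + 1
image of x^2: x^2 + 2x + 6
image of x^3: x^3 + 3x^2 + 18x - 6
image of x^4: x^4 + 4x^3 + 36x^2 - 24x + 18
image of x^5: x^5 + 5x^4 + 60x^3 - 60x^2 + 90x - 30
image of x^6: x^6 + 6x^5 + 90x^4 - 120x^3 + 270x^2 - 180x + 66
image of x^7: x^7 + 7x^6 + 126x^5 - 210x^4 + 630x^3 - 630x^2 + 462x - 126
image of x^8: x^8 + 8x^7 + 168x^6 - 336x^5 + 1260x^4 - 1680x^3 + 1848x^2 - 1008x + 258
the matrix is upper triangular; its diagonal is (1, 1, 1, 1, 1, 1, 1, 1, 1)
for a triangular matrix the eigenvalues are the diagonal entries, with algebraic multiplicity their repetition count

λ = 1 (multiplicity 9)


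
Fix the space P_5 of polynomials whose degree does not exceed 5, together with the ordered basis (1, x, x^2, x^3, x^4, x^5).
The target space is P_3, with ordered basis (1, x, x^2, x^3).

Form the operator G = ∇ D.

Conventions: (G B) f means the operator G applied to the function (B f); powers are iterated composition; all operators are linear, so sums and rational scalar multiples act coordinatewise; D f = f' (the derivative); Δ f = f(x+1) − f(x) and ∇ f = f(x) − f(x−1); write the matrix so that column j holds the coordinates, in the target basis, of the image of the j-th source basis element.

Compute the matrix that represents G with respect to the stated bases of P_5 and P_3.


the matrix is [[0, 0, 2, -3, 4, -5]; [0, 0, 0, 6, -12, 20]; [0, 0, 0, 0, 12, -30]; [0, 0, 0, 0, 0, 20]] (rows listed top to bottom)

image of 1: 0
image of x: 0
image of x^2: 2
image of x^3: 6x - 3
image of x^4: 12x^2 - 12x + 4
image of x^5: 20x^3 - 30x^2 + 20x - 5
each image's coordinates form column j of the matrix


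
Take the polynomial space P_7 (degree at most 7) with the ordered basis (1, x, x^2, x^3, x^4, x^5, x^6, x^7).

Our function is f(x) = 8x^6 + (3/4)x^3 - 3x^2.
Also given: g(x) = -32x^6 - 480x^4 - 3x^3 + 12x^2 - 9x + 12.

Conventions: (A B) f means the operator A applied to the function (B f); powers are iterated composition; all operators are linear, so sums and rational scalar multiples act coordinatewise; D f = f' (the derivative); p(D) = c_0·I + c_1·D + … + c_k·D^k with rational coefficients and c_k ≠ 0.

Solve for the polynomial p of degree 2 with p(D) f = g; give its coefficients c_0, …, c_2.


D^0 f = 8x^6 + (3/4)x^3 - 3x^2
D^1 f = 48x^5 + (9/4)x^2 - 6x
D^2 f = 240x^4 + (9/2)x - 6
matching coefficients of g against c_0 f + c_1 Df + … from the top degree down determines the c_i
solution: c_0 = -4, c_1 = 0, c_2 = -2

c_0 = -4, c_1 = 0, c_2 = -2


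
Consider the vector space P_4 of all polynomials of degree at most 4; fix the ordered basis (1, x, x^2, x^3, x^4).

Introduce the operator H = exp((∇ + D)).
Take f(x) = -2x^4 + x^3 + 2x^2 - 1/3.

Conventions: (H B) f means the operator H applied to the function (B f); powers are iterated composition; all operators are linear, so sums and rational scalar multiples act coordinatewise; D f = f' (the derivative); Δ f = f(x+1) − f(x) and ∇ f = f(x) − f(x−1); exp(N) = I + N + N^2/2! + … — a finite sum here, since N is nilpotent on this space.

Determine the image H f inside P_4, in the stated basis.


g(x) = -2x^4 - 15x^3 - 28x^2 - 7x + 14/3

order-1 term: -16x^3 + 18x^2 - 3x + 1
order-2 term: -48x^2 + 60x - 20
order-3 term: -64x + 56
order-4 term: -32
the series for exp((∇ + D)) f terminates at order 4
exp((∇ + D)) f = -2x^4 - 15x^3 - 28x^2 - 7x + 14/3


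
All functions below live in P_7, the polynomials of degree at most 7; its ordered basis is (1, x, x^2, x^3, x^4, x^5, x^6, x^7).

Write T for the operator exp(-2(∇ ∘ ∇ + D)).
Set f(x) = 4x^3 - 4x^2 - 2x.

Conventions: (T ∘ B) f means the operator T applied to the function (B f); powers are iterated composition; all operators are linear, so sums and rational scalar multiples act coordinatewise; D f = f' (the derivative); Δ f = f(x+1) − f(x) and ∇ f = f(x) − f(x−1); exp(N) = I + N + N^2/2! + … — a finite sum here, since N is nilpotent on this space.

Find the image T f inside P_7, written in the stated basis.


the result is g(x) = 4x^3 - 28x^2 + 14x + 116

order-1 term: -24x^2 - 32x + 68
order-2 term: 48x + 80
order-3 term: -32
the series for exp(-2(∇ ∘ ∇ + D)) f terminates at order 3
exp(-2(∇ ∘ ∇ + D)) f = 4x^3 - 28x^2 + 14x + 116


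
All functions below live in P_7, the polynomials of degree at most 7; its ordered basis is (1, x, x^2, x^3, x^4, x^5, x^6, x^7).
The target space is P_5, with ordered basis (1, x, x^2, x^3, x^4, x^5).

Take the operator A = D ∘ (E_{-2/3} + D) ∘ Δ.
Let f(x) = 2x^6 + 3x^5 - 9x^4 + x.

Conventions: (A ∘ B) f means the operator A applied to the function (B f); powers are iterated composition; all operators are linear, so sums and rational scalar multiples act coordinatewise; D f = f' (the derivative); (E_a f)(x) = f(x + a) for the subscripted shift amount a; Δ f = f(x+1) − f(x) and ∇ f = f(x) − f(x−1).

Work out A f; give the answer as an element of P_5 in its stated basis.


Δ f = 12x^5 + 45x^4 + 34x^3 + 6x^2 - 9x - 3
E_{-2/3} Δ f = 12x^5 + 5x^4 - (98/3)x^3 + (202/9)x^2 - (355/27)x + 235/81
D Δ f = 60x^4 + 180x^3 + 102x^2 + 12x - 9
(E_{-2/3} + D) Δ f = 12x^5 + 65x^4 + (442/3)x^3 + (1120/9)x^2 - (31/27)x - 494/81
D (E_{-2/3} + D) Δ f = 60x^4 + 260x^3 + 442x^2 + (2240/9)x - 31/27

g(x) = 60x^4 + 260x^3 + 442x^2 + (2240/9)x - 31/27


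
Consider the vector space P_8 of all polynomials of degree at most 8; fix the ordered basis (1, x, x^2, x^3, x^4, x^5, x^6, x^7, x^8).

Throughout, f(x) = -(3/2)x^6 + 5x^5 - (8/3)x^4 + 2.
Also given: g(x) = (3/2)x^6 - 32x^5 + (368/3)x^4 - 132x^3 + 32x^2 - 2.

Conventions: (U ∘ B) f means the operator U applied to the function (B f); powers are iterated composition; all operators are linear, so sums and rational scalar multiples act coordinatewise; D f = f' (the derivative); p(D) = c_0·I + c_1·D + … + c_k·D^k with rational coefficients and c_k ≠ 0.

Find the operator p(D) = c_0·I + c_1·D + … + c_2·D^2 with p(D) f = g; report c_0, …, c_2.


D^0 f = -(3/2)x^6 + 5x^5 - (8/3)x^4 + 2
D^1 f = -9x^5 + 25x^4 - (32/3)x^3
D^2 f = -45x^4 + 100x^3 - 32x^2
matching coefficients of g against c_0 f + c_1 Df + … from the top degree down determines the c_i
solution: c_0 = -1, c_1 = 3, c_2 = -1

c_0 = -1, c_1 = 3, c_2 = -1


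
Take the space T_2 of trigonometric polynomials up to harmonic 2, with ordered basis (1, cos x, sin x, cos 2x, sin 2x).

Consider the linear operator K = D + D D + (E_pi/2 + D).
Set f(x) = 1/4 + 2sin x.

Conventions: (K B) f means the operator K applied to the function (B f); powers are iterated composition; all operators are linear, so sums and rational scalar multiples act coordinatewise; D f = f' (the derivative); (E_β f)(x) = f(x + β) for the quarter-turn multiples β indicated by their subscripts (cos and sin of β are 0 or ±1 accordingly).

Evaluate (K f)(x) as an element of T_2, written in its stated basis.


D f = 2cos x
D f = 2cos x
D D f = -2sin x
E_pi/2 f = 1/4 + 2cos x
D f = 2cos x
(E_pi/2 + D) f = 1/4 + 4cos x
(D + D D + (E_pi/2 + D)) f = 1/4 + 6cos x - 2sin x

the result is g(x) = 1/4 + 6cos x - 2sin x


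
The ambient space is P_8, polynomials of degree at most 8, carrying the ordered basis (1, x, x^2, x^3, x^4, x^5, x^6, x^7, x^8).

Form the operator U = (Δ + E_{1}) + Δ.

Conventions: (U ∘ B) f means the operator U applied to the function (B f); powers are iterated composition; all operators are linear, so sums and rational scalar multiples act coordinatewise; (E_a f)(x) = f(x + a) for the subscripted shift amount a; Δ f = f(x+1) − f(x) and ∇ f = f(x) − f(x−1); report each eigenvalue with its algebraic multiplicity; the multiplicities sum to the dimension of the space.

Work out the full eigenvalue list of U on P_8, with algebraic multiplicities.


image of 1: 1
image of x: x + 3
image of x^2: x^2 + 6x + 3
image of x^3: x^3 + 9x^2 + 9x + 3
image of x^4: x^4 + 12x^3 + 18x^2 + 12x + 3
image of x^5: x^5 + 15x^4 + 30x^3 + 30x^2 + 15x + 3
image of x^6: x^6 + 18x^5 + 45x^4 + 60x^3 + 45x^2 + 18x + 3
image of x^7: x^7 + 21x^6 + 63x^5 + 105x^4 + 105x^3 + 63x^2 + 21x + 3
image of x^8: x^8 + 24x^7 + 84x^6 + 168x^5 + 210x^4 + 168x^3 + 84x^2 + 24x + 3
the matrix is upper triangular; its diagonal is (1, 1, 1, 1, 1, 1, 1, 1, 1)
for a triangular matrix the eigenvalues are the diagonal entries, with algebraic multiplicity their repetition count

λ = 1 (multiplicity 9)


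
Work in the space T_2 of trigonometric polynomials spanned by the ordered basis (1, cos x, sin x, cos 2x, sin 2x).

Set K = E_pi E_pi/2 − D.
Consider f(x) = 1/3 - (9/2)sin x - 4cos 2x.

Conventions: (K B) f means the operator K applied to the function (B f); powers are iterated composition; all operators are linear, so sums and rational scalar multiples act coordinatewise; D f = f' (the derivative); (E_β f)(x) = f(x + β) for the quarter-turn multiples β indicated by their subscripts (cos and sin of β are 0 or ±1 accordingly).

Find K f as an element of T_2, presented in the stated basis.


g(x) = 1/3 + 9cos x + 4cos 2x - 8sin 2x

E_pi/2 f = 1/3 - (9/2)cos x + 4cos 2x
E_pi E_pi/2 f = 1/3 + (9/2)cos x + 4cos 2x
D f = -(9/2)cos x + 8sin 2x
(-D) f = (9/2)cos x - 8sin 2x
(E_pi E_pi/2 − D) f = 1/3 + 9cos x + 4cos 2x - 8sin 2x


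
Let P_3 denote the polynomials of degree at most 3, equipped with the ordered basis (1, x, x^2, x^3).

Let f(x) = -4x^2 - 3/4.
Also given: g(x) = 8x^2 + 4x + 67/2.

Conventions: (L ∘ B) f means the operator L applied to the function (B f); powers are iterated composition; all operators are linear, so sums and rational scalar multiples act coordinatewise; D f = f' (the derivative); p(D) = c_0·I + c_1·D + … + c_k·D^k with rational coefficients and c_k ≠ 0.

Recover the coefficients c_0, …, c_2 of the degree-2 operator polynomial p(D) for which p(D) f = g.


D^0 f = -4x^2 - 3/4
D^1 f = -8x
D^2 f = -8
matching coefficients of g against c_0 f + c_1 Df + … from the top degree down determines the c_i
solution: c_0 = -2, c_1 = -1/2, c_2 = -4

p(D) = -2·I − (1/2)·D − 4·D^2, i.e. c_0 = -2, c_1 = -1/2, c_2 = -4


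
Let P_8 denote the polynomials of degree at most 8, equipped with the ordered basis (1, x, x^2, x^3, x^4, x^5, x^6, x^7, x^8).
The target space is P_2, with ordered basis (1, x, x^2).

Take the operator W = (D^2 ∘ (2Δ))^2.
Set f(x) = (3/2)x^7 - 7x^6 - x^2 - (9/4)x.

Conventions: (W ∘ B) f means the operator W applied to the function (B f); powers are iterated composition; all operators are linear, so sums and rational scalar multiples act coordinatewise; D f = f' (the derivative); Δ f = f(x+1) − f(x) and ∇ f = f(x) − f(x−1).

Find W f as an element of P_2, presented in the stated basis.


Δ f = (21/2)x^6 - (21/2)x^5 - (105/2)x^4 - (175/2)x^3 - (147/2)x^2 - (67/2)x - 35/4
(2Δ) f = 21x^6 - 21x^5 - 105x^4 - 175x^3 - 147x^2 - 67x - 35/2
D (2Δ) f = 126x^5 - 105x^4 - 420x^3 - 525x^2 - 294x - 67
D D (2Δ) f = 630x^4 - 420x^3 - 1260x^2 - 1050x - 294
Δ (D^2 ∘ (2Δ)) f = 2520x^3 + 2520x^2 - 1260x - 2100
(2Δ) (D^2 ∘ (2Δ)) f = 5040x^3 + 5040x^2 - 2520x - 4200
D (2Δ) (D^2 ∘ (2Δ)) f = 15120x^2 + 10080x - 2520
D D (2Δ) (D^2 ∘ (2Δ)) f = 30240x + 10080

g(x) = 30240x + 10080


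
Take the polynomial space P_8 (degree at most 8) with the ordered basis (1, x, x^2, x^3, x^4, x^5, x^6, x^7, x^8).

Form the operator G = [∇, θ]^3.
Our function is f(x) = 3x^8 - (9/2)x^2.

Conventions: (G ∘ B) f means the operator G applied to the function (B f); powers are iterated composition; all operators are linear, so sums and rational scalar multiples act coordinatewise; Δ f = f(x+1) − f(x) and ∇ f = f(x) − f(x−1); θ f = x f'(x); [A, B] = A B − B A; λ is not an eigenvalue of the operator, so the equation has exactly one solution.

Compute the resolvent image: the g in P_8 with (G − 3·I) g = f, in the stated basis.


g(x) = -x^8 - 112x^5 + 1680x^4 - 10080x^3 + (56003/2)x^2 - 18480x - 53424

write g with unknown coordinates in the stated basis and equate coefficients in (G − 3·I) g = f
solving from the highest basis element down gives g = -x^8 - 112x^5 + 1680x^4 - 10080x^3 + (56003/2)x^2 - 18480x - 53424
check: G g = -336x^5 + 5040x^4 - 30240x^3 + 84000x^2 - 55440x - 160272
so G g − 3·g = 3x^8 - (9/2)x^2 = f ✓


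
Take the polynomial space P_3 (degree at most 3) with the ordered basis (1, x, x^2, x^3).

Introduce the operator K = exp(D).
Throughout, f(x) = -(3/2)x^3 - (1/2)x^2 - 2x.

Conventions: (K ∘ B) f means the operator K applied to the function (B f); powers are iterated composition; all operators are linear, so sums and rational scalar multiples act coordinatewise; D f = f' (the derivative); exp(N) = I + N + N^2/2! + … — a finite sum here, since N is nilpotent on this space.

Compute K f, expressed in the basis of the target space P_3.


g(x) = -(3/2)x^3 - 5x^2 - (15/2)x - 4

order-1 term: -(9/2)x^2 - x - 2
order-2 term: -(9/2)x - 1/2
order-3 term: -3/2
the series for exp(D) f terminates at order 3
exp(D) f = -(3/2)x^3 - 5x^2 - (15/2)x - 4


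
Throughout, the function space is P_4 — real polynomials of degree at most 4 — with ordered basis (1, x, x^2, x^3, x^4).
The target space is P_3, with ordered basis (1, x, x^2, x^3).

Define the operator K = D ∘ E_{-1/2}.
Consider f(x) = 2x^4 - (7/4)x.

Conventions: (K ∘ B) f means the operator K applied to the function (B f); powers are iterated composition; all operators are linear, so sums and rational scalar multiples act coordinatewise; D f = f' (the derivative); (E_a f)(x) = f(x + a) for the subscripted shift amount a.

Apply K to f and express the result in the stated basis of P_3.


E_{-1/2} f = 2x^4 - 4x^3 + 3x^2 - (11/4)x + 1
D E_{-1/2} f = 8x^3 - 12x^2 + 6x - 11/4

g(x) = 8x^3 - 12x^2 + 6x - 11/4


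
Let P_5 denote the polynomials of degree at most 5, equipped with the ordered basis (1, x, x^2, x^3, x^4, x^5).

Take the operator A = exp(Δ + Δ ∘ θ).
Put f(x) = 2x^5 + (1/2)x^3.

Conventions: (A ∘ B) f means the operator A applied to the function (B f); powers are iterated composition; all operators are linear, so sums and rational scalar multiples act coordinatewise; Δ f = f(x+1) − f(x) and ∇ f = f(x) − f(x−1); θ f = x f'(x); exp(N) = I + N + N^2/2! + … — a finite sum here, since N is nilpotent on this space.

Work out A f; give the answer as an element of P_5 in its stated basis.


order-1 term: 60x^4 + 120x^3 + 126x^2 + 66x + 14
order-2 term: 600x^3 + 1620x^2 + 1698x + 645
order-3 term: 2400x^2 + 5640x + 3552
order-4 term: 3600x + 4620
order-5 term: 1440
the series for exp(Δ + Δ ∘ θ) f terminates at order 5
exp(Δ + Δ ∘ θ) f = 2x^5 + 60x^4 + (1441/2)x^3 + 4146x^2 + 11004x + 10271

g(x) = 2x^5 + 60x^4 + (1441/2)x^3 + 4146x^2 + 11004x + 10271
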